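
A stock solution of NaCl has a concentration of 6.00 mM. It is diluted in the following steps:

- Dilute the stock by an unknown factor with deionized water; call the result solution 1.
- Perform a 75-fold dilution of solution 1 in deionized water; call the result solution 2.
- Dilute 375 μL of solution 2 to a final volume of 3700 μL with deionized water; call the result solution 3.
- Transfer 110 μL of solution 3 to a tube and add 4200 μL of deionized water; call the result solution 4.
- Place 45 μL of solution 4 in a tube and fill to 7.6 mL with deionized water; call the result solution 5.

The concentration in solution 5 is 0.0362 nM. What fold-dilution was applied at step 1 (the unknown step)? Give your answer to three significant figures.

33.8-fold

Step 1: unknown factor x
Step 2: 75-fold → factor 75
Step 3: 375 μL brought to 3700 μL → factor 3700/375 = 9.8667
Step 4: 110 μL + 4200 μL = 4310 μL total → factor 4310/110 = 39.182
Step 5: 45 μL brought to 7.6 mL → factor 7600/45 = 168.89
Product of known-step factors = 4.8969 × 10^6
Overall factor = 6.00 mM / (0.0362 nM) = 1.6575 × 10^8
x = 1.6575 × 10^8 / 4.8969 × 10^6 = 33.8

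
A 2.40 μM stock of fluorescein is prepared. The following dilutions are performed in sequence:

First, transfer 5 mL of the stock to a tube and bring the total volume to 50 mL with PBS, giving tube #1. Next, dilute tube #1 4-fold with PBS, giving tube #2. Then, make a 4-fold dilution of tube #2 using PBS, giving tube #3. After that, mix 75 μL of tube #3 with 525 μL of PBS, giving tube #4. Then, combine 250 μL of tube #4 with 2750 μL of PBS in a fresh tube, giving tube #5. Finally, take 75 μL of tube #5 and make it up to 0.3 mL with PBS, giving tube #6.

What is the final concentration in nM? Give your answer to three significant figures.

0.0391 nM

Step 1: 5 mL brought to 50 mL → factor 50/5 = 10
Step 2: 4-fold → factor 4
Step 3: 4-fold → factor 4
Step 4: 75 μL + 525 μL = 600 μL total → factor 600/75 = 8
Step 5: 250 μL + 2750 μL = 3000 μL total → factor 3000/250 = 12
Step 6: 75 μL brought to 0.3 mL → factor 300/75 = 4
Overall dilution factor = 10 × 4 × 4 × 8 × 12 × 4 = 61440
Final = 2.40 μM / 61440 = 3.906 × 10^-5 μM = 0.0391 nM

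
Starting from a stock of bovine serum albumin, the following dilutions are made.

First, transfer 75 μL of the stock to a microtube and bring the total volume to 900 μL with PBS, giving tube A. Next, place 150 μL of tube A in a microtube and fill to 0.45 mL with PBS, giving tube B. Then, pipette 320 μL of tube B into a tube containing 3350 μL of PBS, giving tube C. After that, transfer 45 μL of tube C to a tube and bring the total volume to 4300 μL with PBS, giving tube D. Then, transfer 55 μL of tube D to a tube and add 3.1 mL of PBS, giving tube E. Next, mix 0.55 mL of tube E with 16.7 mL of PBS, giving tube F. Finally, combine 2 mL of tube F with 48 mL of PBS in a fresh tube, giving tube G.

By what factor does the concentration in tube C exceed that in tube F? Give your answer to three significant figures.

Step 1: 75 μL brought to 900 μL → factor 900/75 = 12
Step 2: 150 μL brought to 0.45 mL → factor 450/150 = 3
Step 3: 320 μL + 3350 μL = 3670 μL total → factor 3670/320 = 11.469
Step 4: 45 μL brought to 4300 μL → factor 4300/45 = 95.556
Step 5: 55 μL + 3.1 mL = 3155 μL total → factor 3155/55 = 57.364
Step 6: 0.55 mL + 16.7 mL = 17.25 mL total → factor 17.25/0.55 = 31.364
Dilution factor to tube C = 412.88; to tube F = 7.098 × 10^7
[tube C]/[tube F] = (factor to tube F)/(factor to tube C) = 7.098 × 10^7/412.88 = 1.72 × 10^5

1.72 × 10^5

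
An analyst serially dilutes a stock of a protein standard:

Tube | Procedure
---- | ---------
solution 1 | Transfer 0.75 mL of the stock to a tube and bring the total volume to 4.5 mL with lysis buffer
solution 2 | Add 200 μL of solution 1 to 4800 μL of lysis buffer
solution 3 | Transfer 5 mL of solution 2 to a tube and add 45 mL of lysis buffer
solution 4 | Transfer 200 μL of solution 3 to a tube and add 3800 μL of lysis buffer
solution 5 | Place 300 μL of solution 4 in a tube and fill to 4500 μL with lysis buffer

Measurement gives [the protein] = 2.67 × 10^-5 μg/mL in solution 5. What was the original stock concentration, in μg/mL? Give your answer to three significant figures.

12.0 μg/mL

Step 1: 0.75 mL brought to 4.5 mL → factor 4.5/0.75 = 6
Step 2: 200 μL + 4800 μL = 5000 μL total → factor 5000/200 = 25
Step 3: 5 mL + 45 mL = 50 mL total → factor 50/5 = 10
Step 4: 200 μL + 3800 μL = 4000 μL total → factor 4000/200 = 20
Step 5: 300 μL brought to 4500 μL → factor 4500/300 = 15
Overall dilution factor = 6 × 25 × 10 × 20 × 15 = 4.5 × 10^5
Stock = 2.67 × 10^-5 μg/mL × 4.5 × 10^5 = 12.0 μg/mL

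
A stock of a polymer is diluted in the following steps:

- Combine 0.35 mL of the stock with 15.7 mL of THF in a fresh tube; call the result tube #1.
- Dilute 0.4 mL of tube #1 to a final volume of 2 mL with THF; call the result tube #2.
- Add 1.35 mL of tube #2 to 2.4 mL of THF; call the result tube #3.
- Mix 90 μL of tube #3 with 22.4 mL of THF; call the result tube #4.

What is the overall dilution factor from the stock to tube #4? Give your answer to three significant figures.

1.59 × 10^5

Step 1: 0.35 mL + 15.7 mL = 16.05 mL total → factor 16.05/0.35 = 45.857
Step 2: 0.4 mL brought to 2 mL → factor 2/0.4 = 5
Step 3: 1.35 mL + 2.4 mL = 3.75 mL total → factor 3.75/1.35 = 2.7778
Step 4: 90 μL + 22.4 mL = 22490 μL total → factor 22490/90 = 249.89
Overall dilution factor = 45.857 × 5 × 2.7778 × 249.89 = 1.5916 × 10^5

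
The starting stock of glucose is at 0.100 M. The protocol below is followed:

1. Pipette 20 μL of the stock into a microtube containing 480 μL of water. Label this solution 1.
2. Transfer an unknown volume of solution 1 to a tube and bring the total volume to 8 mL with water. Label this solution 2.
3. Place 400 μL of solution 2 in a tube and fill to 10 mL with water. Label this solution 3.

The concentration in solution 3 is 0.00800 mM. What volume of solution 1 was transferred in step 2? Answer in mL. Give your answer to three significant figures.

0.400 mL

Step 1: 20 μL + 480 μL = 500 μL total → factor 500/20 = 25
Step 2: v brought to 8 mL → factor = 8 mL/v
Step 3: 400 μL brought to 10 mL → factor 10000/400 = 25
Product of known-step factors = 625
Overall factor = 0.100 M / (0.00800 mM) = 12500
Step-2 factor = 12500 / 625 = 20
v = 8 mL / 20 = 0.400 mL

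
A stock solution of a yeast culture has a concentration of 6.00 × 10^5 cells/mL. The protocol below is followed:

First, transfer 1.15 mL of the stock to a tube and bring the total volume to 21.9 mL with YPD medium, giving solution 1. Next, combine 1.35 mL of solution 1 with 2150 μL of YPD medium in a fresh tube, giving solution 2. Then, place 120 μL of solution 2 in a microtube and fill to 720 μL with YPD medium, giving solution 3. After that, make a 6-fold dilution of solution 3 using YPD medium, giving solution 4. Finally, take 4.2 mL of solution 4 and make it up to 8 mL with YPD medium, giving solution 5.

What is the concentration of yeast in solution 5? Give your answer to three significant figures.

Step 1: 1.15 mL brought to 21.9 mL → factor 21.9/1.15 = 19.043
Step 2: 1.35 mL + 2150 μL = 3.5 mL total → factor 3.5/1.35 = 2.5926
Step 3: 120 μL brought to 720 μL → factor 720/120 = 6
Step 4: 6-fold → factor 6
Step 5: 4.2 mL brought to 8 mL → factor 8/4.2 = 1.9048
Overall dilution factor = 19.043 × 2.5926 × 6 × 6 × 1.9048 = 3385.5
Final = 6.00 × 10^5 cells/mL / 3385.5 = 177 cells/mL

177 cells/mL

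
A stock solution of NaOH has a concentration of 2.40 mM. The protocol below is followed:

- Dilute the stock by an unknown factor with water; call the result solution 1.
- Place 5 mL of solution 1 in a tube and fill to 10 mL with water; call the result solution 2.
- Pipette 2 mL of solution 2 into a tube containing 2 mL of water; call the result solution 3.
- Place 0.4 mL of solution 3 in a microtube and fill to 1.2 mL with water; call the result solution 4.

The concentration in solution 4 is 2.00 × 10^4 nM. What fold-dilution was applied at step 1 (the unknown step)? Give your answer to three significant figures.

10.0-fold

Step 1: unknown factor x
Step 2: 5 mL brought to 10 mL → factor 10/5 = 2
Step 3: 2 mL + 2 mL = 4 mL total → factor 4/2 = 2
Step 4: 0.4 mL brought to 1.2 mL → factor 1.2/0.4 = 3
Product of known-step factors = 12
Overall factor = 2.40 mM / (2.00 × 10^4 nM) = 120
x = 120 / 12 = 10.0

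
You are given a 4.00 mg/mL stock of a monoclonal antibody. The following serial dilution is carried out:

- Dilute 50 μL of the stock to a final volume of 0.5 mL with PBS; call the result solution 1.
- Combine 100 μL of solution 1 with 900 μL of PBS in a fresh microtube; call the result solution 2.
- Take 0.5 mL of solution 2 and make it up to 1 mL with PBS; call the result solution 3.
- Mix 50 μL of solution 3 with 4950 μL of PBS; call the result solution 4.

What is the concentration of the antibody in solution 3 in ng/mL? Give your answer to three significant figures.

Step 1: 50 μL brought to 0.5 mL → factor 500/50 = 10
Step 2: 100 μL + 900 μL = 1000 μL total → factor 1000/100 = 10
Step 3: 0.5 mL brought to 1 mL → factor 1/0.5 = 2
Dilution factor through solution 3 = 10 × 10 × 2 = 200
[solution 3] = 4.00 mg/mL / 200 = 0.02000 mg/mL = 2.00 × 10^4 ng/mL

2.00 × 10^4 ng/mL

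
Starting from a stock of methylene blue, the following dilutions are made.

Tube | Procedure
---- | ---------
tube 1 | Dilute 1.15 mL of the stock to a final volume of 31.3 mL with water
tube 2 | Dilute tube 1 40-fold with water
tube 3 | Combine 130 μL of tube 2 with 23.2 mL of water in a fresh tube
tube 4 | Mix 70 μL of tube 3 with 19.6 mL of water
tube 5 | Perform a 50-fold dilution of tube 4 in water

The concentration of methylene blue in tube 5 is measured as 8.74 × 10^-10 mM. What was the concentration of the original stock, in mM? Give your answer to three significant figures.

2.40 mM

Step 1: 1.15 mL brought to 31.3 mL → factor 31.3/1.15 = 27.217
Step 2: 40-fold → factor 40
Step 3: 130 μL + 23.2 mL = 23330 μL total → factor 23330/130 = 179.46
Step 4: 70 μL + 19.6 mL = 19670 μL total → factor 19670/70 = 281
Step 5: 50-fold → factor 50
Overall dilution factor = 27.217 × 40 × 179.46 × 281 × 50 = 2.7451 × 10^9
Stock = 8.74 × 10^-10 mM × 2.7451 × 10^9 = 2.40 mM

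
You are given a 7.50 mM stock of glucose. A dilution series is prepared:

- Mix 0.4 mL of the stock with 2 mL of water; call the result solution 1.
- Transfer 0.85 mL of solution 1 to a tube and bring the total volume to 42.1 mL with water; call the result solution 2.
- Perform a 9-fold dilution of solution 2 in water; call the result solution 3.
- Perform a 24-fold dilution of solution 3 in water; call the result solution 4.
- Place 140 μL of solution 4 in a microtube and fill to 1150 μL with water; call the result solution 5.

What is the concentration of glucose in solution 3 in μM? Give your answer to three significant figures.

2.80 μM

Step 1: 0.4 mL + 2 mL = 2.4 mL total → factor 2.4/0.4 = 6
Step 2: 0.85 mL brought to 42.1 mL → factor 42.1/0.85 = 49.529
Step 3: 9-fold → factor 9
Dilution factor through solution 3 = 6 × 49.529 × 9 = 2674.6
[solution 3] = 7.50 mM / 2674.6 = 0.002804 mM = 2.80 μM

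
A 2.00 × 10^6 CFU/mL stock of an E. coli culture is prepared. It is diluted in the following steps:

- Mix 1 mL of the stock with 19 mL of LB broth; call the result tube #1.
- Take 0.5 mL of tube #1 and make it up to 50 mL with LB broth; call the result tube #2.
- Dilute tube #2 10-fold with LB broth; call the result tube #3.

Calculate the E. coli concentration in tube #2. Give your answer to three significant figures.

Step 1: 1 mL + 19 mL = 20 mL total → factor 20/1 = 20
Step 2: 0.5 mL brought to 50 mL → factor 50/0.5 = 100
Dilution factor through tube #2 = 20 × 100 = 2000
[tube #2] = 2.00 × 10^6 CFU/mL / 2000 = 1.00 × 10^3 CFU/mL

1.00 × 10^3 CFU/mL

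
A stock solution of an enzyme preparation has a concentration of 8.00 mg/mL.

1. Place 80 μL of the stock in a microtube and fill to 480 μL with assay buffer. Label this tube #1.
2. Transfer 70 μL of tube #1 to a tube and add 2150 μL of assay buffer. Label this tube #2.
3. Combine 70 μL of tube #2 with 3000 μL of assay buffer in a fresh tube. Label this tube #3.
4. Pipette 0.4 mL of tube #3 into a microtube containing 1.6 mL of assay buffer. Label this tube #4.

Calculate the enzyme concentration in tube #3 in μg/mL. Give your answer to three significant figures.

Step 1: 80 μL brought to 480 μL → factor 480/80 = 6
Step 2: 70 μL + 2150 μL = 2220 μL total → factor 2220/70 = 31.714
Step 3: 70 μL + 3000 μL = 3070 μL total → factor 3070/70 = 43.857
Dilution factor through tube #3 = 6 × 31.714 × 43.857 = 8345.4
[tube #3] = 8.00 mg/mL / 8345.4 = 0.0009586 mg/mL = 0.959 μg/mL

0.959 μg/mL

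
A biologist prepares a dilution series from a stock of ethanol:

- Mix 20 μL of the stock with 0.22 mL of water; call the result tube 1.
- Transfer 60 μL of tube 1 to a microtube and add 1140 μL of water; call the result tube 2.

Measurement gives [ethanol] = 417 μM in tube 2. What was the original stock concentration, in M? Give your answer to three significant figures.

Step 1: 20 μL + 0.22 mL = 240 μL total → factor 240/20 = 12
Step 2: 60 μL + 1140 μL = 1200 μL total → factor 1200/60 = 20
Overall dilution factor = 12 × 20 = 240
Stock = 417 μM × 240 = 1.001 × 10^5 μM = 0.100 M

0.100 M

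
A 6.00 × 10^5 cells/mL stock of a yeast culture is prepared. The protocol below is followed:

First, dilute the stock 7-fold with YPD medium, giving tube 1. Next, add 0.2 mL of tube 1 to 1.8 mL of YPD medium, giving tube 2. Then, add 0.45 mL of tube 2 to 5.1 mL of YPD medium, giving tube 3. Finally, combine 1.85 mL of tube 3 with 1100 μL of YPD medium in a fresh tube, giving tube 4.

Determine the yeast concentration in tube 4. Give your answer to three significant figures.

436 cells/mL

Step 1: 7-fold → factor 7
Step 2: 0.2 mL + 1.8 mL = 2 mL total → factor 2/0.2 = 10
Step 3: 0.45 mL + 5.1 mL = 5.55 mL total → factor 5.55/0.45 = 12.333
Step 4: 1.85 mL + 1100 μL = 2.95 mL total → factor 2.95/1.85 = 1.5946
Overall dilution factor = 7 × 10 × 12.333 × 1.5946 = 1376.7
Final = 6.00 × 10^5 cells/mL / 1376.7 = 436 cells/mL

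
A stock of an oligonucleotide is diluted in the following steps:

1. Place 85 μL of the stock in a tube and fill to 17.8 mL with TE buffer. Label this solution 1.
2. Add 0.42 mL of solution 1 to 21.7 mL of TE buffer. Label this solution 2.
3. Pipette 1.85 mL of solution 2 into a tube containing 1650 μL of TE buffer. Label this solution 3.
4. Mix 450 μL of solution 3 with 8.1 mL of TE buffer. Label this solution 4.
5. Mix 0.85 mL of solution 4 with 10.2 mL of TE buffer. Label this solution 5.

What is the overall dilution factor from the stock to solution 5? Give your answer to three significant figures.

Step 1: 85 μL brought to 17.8 mL → factor 17800/85 = 209.41
Step 2: 0.42 mL + 21.7 mL = 22.12 mL total → factor 22.12/0.42 = 52.667
Step 3: 1.85 mL + 1650 μL = 3.5 mL total → factor 3.5/1.85 = 1.8919
Step 4: 450 μL + 8.1 mL = 8550 μL total → factor 8550/450 = 19
Step 5: 0.85 mL + 10.2 mL = 11.05 mL total → factor 11.05/0.85 = 13
Overall dilution factor = 209.41 × 52.667 × 1.8919 × 19 × 13 = 5.1538 × 10^6

5.15 × 10^6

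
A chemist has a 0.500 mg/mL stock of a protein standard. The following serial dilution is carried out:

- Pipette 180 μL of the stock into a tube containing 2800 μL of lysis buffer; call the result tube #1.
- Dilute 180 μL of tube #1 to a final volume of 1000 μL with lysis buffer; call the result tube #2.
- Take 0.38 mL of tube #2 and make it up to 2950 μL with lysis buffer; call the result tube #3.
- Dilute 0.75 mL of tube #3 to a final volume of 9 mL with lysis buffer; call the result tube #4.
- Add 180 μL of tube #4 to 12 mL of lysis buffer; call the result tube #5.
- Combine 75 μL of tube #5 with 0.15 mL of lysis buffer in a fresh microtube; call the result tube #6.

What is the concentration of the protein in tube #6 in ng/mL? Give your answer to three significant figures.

0.287 ng/mL

Step 1: 180 μL + 2800 μL = 2980 μL total → factor 2980/180 = 16.556
Step 2: 180 μL brought to 1000 μL → factor 1000/180 = 5.5556
Step 3: 0.38 mL brought to 2950 μL → factor 2.95/0.38 = 7.7632
Step 4: 0.75 mL brought to 9 mL → factor 9/0.75 = 12
Step 5: 180 μL + 12 mL = 12180 μL total → factor 12180/180 = 67.667
Step 6: 75 μL + 0.15 mL = 225 μL total → factor 225/75 = 3
Overall dilution factor = 16.556 × 5.5556 × 7.7632 × 12 × 67.667 × 3 = 1.7393 × 10^6
Final = 0.500 mg/mL / 1.7393 × 10^6 = 2.875 × 10^-7 mg/mL = 0.287 ng/mL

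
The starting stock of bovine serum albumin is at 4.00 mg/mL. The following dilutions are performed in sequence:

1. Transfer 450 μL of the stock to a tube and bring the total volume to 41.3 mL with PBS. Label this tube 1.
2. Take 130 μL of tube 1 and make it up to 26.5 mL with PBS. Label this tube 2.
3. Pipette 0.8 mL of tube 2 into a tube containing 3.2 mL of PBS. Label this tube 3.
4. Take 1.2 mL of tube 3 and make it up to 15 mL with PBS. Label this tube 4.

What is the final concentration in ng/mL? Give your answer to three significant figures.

3.42 ng/mL

Step 1: 450 μL brought to 41.3 mL → factor 41300/450 = 91.778
Step 2: 130 μL brought to 26.5 mL → factor 26500/130 = 203.85
Step 3: 0.8 mL + 3.2 mL = 4 mL total → factor 4/0.8 = 5
Step 4: 1.2 mL brought to 15 mL → factor 15/1.2 = 12.5
Overall dilution factor = 91.778 × 203.85 × 5 × 12.5 = 1.1693 × 10^6
Final = 4.00 mg/mL / 1.1693 × 10^6 = 3.421 × 10^-6 mg/mL = 3.42 ng/mL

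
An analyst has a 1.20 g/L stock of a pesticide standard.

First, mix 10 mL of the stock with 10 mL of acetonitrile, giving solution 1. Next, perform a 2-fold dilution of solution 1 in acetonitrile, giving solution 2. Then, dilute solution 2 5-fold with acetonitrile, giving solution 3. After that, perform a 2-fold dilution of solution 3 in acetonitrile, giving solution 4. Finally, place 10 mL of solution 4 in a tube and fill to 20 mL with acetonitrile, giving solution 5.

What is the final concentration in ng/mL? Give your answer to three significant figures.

1.50 × 10^4 ng/mL

Step 1: 10 mL + 10 mL = 20 mL total → factor 20/10 = 2
Step 2: 2-fold → factor 2
Step 3: 5-fold → factor 5
Step 4: 2-fold → factor 2
Step 5: 10 mL brought to 20 mL → factor 20/10 = 2
Overall dilution factor = 2 × 2 × 5 × 2 × 2 = 80
Final = 1.20 g/L / 80 = 0.01500 g/L = 1.50 × 10^4 ng/mL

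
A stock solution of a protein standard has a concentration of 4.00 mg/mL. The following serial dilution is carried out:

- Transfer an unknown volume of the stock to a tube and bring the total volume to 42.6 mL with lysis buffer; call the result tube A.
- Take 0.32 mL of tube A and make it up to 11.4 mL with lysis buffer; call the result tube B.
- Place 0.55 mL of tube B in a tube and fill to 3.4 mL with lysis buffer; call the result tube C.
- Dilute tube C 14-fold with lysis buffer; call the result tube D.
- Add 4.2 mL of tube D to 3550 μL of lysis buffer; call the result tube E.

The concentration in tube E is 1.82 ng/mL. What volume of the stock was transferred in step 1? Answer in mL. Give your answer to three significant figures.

0.110 mL

Step 1: v brought to 42.6 mL → factor = 42.6 mL/v
Step 2: 0.32 mL brought to 11.4 mL → factor 11.4/0.32 = 35.625
Step 3: 0.55 mL brought to 3.4 mL → factor 3.4/0.55 = 6.1818
Step 4: 14-fold → factor 14
Step 5: 4.2 mL + 3550 μL = 7.75 mL total → factor 7.75/4.2 = 1.8452
Product of known-step factors = 5689.2
Overall factor = 4.00 mg/mL / (1.82 ng/mL) = 2.1978 × 10^6
Step-1 factor = 2.1978 × 10^6 / 5689.2 = 386.31
v = 42.6 mL / 386.31 = 0.110 mL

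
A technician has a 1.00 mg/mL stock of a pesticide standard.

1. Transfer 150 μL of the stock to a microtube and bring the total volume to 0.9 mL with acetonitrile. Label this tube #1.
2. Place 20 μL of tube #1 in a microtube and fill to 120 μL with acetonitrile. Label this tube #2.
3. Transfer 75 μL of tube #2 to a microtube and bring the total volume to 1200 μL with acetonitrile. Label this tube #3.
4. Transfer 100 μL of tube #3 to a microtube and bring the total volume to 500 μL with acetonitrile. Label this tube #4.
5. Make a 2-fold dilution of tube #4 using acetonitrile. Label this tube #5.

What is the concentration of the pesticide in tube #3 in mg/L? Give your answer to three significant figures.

Step 1: 150 μL brought to 0.9 mL → factor 900/150 = 6
Step 2: 20 μL brought to 120 μL → factor 120/20 = 6
Step 3: 75 μL brought to 1200 μL → factor 1200/75 = 16
Dilution factor through tube #3 = 6 × 6 × 16 = 576
[tube #3] = 1.00 mg/mL / 576 = 0.001736 mg/mL = 1.74 mg/L

1.74 mg/L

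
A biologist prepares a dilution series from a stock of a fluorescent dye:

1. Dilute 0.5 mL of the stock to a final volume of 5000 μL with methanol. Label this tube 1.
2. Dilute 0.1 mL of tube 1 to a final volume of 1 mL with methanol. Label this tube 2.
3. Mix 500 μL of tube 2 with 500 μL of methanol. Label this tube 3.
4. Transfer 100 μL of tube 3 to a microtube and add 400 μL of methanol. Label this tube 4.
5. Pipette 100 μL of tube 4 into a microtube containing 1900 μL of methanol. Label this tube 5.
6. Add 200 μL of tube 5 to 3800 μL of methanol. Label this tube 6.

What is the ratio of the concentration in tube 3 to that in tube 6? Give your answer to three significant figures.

2.00 × 10^3

Step 1: 0.5 mL brought to 5000 μL → factor 5/0.5 = 10
Step 2: 0.1 mL brought to 1 mL → factor 1/0.1 = 10
Step 3: 500 μL + 500 μL = 1000 μL total → factor 1000/500 = 2
Step 4: 100 μL + 400 μL = 500 μL total → factor 500/100 = 5
Step 5: 100 μL + 1900 μL = 2000 μL total → factor 2000/100 = 20
Step 6: 200 μL + 3800 μL = 4000 μL total → factor 4000/200 = 20
Dilution factor to tube 3 = 200; to tube 6 = 4 × 10^5
[tube 3]/[tube 6] = (factor to tube 6)/(factor to tube 3) = 4 × 10^5/200 = 2.00 × 10^3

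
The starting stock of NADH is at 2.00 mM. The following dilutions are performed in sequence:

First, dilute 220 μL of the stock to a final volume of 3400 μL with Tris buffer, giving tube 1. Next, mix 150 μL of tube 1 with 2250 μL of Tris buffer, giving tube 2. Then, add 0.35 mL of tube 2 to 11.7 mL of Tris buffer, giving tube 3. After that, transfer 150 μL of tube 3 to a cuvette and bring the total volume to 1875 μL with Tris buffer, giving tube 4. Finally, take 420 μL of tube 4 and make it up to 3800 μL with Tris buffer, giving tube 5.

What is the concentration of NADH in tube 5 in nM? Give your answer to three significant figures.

Step 1: 220 μL brought to 3400 μL → factor 3400/220 = 15.455
Step 2: 150 μL + 2250 μL = 2400 μL total → factor 2400/150 = 16
Step 3: 0.35 mL + 11.7 mL = 12.05 mL total → factor 12.05/0.35 = 34.429
Step 4: 150 μL brought to 1875 μL → factor 1875/150 = 12.5
Step 5: 420 μL brought to 3800 μL → factor 3800/420 = 9.0476
Overall dilution factor = 15.455 × 16 × 34.429 × 12.5 × 9.0476 = 9.6281 × 10^5
Final = 2.00 mM / 9.6281 × 10^5 = 2.077 × 10^-6 mM = 2.08 nM

2.08 nM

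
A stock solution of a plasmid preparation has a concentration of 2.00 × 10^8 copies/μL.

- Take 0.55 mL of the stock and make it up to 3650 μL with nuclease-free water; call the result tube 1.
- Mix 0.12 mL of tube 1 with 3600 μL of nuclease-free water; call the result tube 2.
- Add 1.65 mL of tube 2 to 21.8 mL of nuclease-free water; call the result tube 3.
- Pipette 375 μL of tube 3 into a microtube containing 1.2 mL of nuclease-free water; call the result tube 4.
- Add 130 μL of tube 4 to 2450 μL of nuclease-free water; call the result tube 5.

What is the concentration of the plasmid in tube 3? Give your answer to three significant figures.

6.84 × 10^4 copies/μL

Step 1: 0.55 mL brought to 3650 μL → factor 3.65/0.55 = 6.6364
Step 2: 0.12 mL + 3600 μL = 3.72 mL total → factor 3.72/0.12 = 31
Step 3: 1.65 mL + 21.8 mL = 23.45 mL total → factor 23.45/1.65 = 14.212
Dilution factor through tube 3 = 6.6364 × 31 × 14.212 = 2923.8
[tube 3] = 2.00 × 10^8 copies/μL / 2923.8 = 6.84 × 10^4 copies/μL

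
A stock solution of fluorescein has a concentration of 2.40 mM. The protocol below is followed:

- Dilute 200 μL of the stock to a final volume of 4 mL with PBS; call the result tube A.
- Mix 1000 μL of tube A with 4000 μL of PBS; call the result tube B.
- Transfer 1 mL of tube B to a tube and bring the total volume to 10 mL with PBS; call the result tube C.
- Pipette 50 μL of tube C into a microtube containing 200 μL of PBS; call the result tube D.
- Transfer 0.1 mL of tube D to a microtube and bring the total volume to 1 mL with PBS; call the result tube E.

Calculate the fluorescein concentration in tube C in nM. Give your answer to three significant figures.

2.40 × 10^3 nM

Step 1: 200 μL brought to 4 mL → factor 4000/200 = 20
Step 2: 1000 μL + 4000 μL = 5000 μL total → factor 5000/1000 = 5
Step 3: 1 mL brought to 10 mL → factor 10/1 = 10
Dilution factor through tube C = 20 × 5 × 10 = 1000
[tube C] = 2.40 mM / 1000 = 0.002400 mM = 2.40 × 10^3 nM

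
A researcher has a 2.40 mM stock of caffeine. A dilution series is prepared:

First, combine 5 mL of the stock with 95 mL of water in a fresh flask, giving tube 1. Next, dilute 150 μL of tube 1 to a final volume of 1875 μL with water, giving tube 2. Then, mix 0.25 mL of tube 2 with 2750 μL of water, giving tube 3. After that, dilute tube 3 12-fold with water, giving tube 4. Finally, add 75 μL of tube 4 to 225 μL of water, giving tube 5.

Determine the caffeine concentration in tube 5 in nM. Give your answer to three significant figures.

Step 1: 5 mL + 95 mL = 100 mL total → factor 100/5 = 20
Step 2: 150 μL brought to 1875 μL → factor 1875/150 = 12.5
Step 3: 0.25 mL + 2750 μL = 3 mL total → factor 3/0.25 = 12
Step 4: 12-fold → factor 12
Step 5: 75 μL + 225 μL = 300 μL total → factor 300/75 = 4
Overall dilution factor = 20 × 12.5 × 12 × 12 × 4 = 1.44 × 10^5
Final = 2.40 mM / 1.44 × 10^5 = 1.667 × 10^-5 mM = 16.7 nM

16.7 nM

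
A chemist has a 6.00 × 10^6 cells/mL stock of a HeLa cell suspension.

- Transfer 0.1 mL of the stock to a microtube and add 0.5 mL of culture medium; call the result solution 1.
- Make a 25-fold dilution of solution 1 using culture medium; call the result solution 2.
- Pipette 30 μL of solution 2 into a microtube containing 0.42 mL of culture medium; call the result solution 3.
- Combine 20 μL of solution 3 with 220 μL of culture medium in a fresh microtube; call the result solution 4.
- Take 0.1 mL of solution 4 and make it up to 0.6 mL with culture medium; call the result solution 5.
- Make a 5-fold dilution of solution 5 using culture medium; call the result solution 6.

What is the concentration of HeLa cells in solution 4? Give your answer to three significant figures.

222 cells/mL

Step 1: 0.1 mL + 0.5 mL = 0.6 mL total → factor 0.6/0.1 = 6
Step 2: 25-fold → factor 25
Step 3: 30 μL + 0.42 mL = 450 μL total → factor 450/30 = 15
Step 4: 20 μL + 220 μL = 240 μL total → factor 240/20 = 12
Dilution factor through solution 4 = 6 × 25 × 15 × 12 = 27000
[solution 4] = 6.00 × 10^6 cells/mL / 27000 = 222 cells/mL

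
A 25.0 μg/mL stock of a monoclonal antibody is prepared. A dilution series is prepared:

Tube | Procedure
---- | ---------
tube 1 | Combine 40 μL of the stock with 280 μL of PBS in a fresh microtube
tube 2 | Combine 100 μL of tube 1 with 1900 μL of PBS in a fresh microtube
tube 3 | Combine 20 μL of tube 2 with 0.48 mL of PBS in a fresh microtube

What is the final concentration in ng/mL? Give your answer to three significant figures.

6.25 ng/mL

Step 1: 40 μL + 280 μL = 320 μL total → factor 320/40 = 8
Step 2: 100 μL + 1900 μL = 2000 μL total → factor 2000/100 = 20
Step 3: 20 μL + 0.48 mL = 500 μL total → factor 500/20 = 25
Overall dilution factor = 8 × 20 × 25 = 4000
Final = 25.0 μg/mL / 4000 = 0.006250 μg/mL = 6.25 ng/mL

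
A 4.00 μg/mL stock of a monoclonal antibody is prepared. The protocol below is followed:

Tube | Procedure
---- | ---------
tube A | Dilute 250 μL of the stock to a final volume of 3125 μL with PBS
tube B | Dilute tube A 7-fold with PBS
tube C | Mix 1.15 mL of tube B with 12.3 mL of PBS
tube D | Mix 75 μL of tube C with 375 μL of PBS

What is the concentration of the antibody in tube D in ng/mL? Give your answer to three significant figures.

0.651 ng/mL

Step 1: 250 μL brought to 3125 μL → factor 3125/250 = 12.5
Step 2: 7-fold → factor 7
Step 3: 1.15 mL + 12.3 mL = 13.45 mL total → factor 13.45/1.15 = 11.696
Step 4: 75 μL + 375 μL = 450 μL total → factor 450/75 = 6
Dilution factor through tube D = 12.5 × 7 × 11.696 × 6 = 6140.2
[tube D] = 4.00 μg/mL / 6140.2 = 0.0006514 μg/mL = 0.651 ng/mL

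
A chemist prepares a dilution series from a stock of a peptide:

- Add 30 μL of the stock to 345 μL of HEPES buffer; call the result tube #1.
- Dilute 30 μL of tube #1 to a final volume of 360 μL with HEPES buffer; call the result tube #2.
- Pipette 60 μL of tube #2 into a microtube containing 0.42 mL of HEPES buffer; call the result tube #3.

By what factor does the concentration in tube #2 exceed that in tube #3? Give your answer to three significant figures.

8.00

Step 1: 30 μL + 345 μL = 375 μL total → factor 375/30 = 12.5
Step 2: 30 μL brought to 360 μL → factor 360/30 = 12
Step 3: 60 μL + 0.42 mL = 480 μL total → factor 480/60 = 8
Dilution factor to tube #2 = 150; to tube #3 = 1200
[tube #2]/[tube #3] = (factor to tube #3)/(factor to tube #2) = 1200/150 = 8.00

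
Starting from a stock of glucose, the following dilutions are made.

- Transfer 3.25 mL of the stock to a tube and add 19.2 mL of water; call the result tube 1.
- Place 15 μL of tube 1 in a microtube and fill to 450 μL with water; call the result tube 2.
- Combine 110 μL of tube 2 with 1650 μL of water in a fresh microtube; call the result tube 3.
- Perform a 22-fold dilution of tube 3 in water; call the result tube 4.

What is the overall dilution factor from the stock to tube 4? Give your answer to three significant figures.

Step 1: 3.25 mL + 19.2 mL = 22.45 mL total → factor 22.45/3.25 = 6.9077
Step 2: 15 μL brought to 450 μL → factor 450/15 = 30
Step 3: 110 μL + 1650 μL = 1760 μL total → factor 1760/110 = 16
Step 4: 22-fold → factor 22
Overall dilution factor = 6.9077 × 30 × 16 × 22 = 72945

7.29 × 10^4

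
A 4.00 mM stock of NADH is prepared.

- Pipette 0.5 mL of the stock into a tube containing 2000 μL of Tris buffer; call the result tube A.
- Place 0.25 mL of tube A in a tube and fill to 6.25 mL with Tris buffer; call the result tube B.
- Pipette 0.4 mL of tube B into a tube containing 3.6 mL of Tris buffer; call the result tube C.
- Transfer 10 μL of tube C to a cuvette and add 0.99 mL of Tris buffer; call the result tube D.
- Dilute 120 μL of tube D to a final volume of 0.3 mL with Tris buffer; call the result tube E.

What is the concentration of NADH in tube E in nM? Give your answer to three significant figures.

12.8 nM

Step 1: 0.5 mL + 2000 μL = 2.5 mL total → factor 2.5/0.5 = 5
Step 2: 0.25 mL brought to 6.25 mL → factor 6.25/0.25 = 25
Step 3: 0.4 mL + 3.6 mL = 4 mL total → factor 4/0.4 = 10
Step 4: 10 μL + 0.99 mL = 1000 μL total → factor 1000/10 = 100
Step 5: 120 μL brought to 0.3 mL → factor 300/120 = 2.5
Overall dilution factor = 5 × 25 × 10 × 100 × 2.5 = 3.125 × 10^5
Final = 4.00 mM / 3.125 × 10^5 = 1.280 × 10^-5 mM = 12.8 nM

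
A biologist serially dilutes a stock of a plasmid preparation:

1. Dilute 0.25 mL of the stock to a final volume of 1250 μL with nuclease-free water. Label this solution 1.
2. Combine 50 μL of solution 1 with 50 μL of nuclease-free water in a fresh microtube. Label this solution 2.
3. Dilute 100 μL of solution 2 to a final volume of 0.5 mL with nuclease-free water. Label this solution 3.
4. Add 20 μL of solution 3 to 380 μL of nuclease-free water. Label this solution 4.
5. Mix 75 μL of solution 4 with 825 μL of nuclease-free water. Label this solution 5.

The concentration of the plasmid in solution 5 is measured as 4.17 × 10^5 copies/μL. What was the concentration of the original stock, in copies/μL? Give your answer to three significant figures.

Step 1: 0.25 mL brought to 1250 μL → factor 1.25/0.25 = 5
Step 2: 50 μL + 50 μL = 100 μL total → factor 100/50 = 2
Step 3: 100 μL brought to 0.5 mL → factor 500/100 = 5
Step 4: 20 μL + 380 μL = 400 μL total → factor 400/20 = 20
Step 5: 75 μL + 825 μL = 900 μL total → factor 900/75 = 12
Overall dilution factor = 5 × 2 × 5 × 20 × 12 = 12000
Stock = 4.17 × 10^5 copies/μL × 12000 = 5.00 × 10^9 copies/μL

5.00 × 10^9 copies/μL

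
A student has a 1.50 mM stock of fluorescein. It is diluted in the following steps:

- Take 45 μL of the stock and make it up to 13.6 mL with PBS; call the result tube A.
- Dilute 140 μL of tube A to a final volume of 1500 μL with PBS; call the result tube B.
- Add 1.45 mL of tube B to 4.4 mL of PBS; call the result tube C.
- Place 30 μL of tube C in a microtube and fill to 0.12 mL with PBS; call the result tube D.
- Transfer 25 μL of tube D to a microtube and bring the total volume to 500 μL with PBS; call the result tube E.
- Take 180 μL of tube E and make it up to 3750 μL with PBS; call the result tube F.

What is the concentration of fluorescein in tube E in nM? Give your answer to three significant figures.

Step 1: 45 μL brought to 13.6 mL → factor 13600/45 = 302.22
Step 2: 140 μL brought to 1500 μL → factor 1500/140 = 10.714
Step 3: 1.45 mL + 4.4 mL = 5.85 mL total → factor 5.85/1.45 = 4.0345
Step 4: 30 μL brought to 0.12 mL → factor 120/30 = 4
Step 5: 25 μL brought to 500 μL → factor 500/25 = 20
Dilution factor through tube E = 302.22 × 10.714 × 4.0345 × 4 × 20 = 1.0451 × 10^6
[tube E] = 1.50 mM / 1.0451 × 10^6 = 1.435 × 10^-6 mM = 1.44 nM

1.44 nM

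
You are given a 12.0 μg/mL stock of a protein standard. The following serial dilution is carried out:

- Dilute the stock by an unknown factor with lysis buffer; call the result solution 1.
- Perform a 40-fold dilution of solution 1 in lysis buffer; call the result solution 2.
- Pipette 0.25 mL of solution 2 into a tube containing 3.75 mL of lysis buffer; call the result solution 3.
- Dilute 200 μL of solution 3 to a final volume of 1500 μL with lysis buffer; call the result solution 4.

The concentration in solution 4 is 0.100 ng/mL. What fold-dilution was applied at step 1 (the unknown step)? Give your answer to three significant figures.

Step 1: unknown factor x
Step 2: 40-fold → factor 40
Step 3: 0.25 mL + 3.75 mL = 4 mL total → factor 4/0.25 = 16
Step 4: 200 μL brought to 1500 μL → factor 1500/200 = 7.5
Product of known-step factors = 4800
Overall factor = 12.0 μg/mL / (0.100 ng/mL) = 1.2 × 10^5
x = 1.2 × 10^5 / 4800 = 25.0

25.0-fold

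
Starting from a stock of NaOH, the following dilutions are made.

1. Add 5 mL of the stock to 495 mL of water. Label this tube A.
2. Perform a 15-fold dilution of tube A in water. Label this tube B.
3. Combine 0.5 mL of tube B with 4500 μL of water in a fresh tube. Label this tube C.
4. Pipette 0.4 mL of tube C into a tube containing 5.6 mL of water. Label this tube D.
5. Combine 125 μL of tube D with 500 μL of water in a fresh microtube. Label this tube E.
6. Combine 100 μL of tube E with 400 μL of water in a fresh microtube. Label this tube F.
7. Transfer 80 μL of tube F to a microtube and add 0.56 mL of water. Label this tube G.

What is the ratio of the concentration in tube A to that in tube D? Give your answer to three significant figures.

2.25 × 10^3

Step 1: 5 mL + 495 mL = 500 mL total → factor 500/5 = 100
Step 2: 15-fold → factor 15
Step 3: 0.5 mL + 4500 μL = 5 mL total → factor 5/0.5 = 10
Step 4: 0.4 mL + 5.6 mL = 6 mL total → factor 6/0.4 = 15
Dilution factor to tube A = 100; to tube D = 2.25 × 10^5
[tube A]/[tube D] = (factor to tube D)/(factor to tube A) = 2.25 × 10^5/100 = 2.25 × 10^3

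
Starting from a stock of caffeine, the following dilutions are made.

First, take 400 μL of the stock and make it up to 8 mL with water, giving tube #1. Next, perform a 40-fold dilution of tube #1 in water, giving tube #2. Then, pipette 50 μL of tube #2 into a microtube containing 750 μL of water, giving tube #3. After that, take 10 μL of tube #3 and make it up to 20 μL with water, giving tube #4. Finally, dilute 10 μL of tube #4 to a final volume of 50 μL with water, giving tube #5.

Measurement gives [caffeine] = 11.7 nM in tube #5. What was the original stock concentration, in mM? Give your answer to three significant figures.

1.50 mM

Step 1: 400 μL brought to 8 mL → factor 8000/400 = 20
Step 2: 40-fold → factor 40
Step 3: 50 μL + 750 μL = 800 μL total → factor 800/50 = 16
Step 4: 10 μL brought to 20 μL → factor 20/10 = 2
Step 5: 10 μL brought to 50 μL → factor 50/10 = 5
Overall dilution factor = 20 × 40 × 16 × 2 × 5 = 1.28 × 10^5
Stock = 11.7 nM × 1.28 × 10^5 = 1.498 × 10^6 nM = 1.50 mM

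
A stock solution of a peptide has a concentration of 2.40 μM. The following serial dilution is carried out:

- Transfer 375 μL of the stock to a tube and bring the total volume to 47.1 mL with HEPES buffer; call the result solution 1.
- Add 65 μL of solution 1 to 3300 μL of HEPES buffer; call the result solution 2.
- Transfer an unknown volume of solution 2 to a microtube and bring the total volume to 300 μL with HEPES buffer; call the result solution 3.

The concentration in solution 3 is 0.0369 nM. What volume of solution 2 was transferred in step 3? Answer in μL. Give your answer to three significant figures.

30.0 μL

Step 1: 375 μL brought to 47.1 mL → factor 47100/375 = 125.6
Step 2: 65 μL + 3300 μL = 3365 μL total → factor 3365/65 = 51.769
Step 3: v brought to 300 μL → factor = 300 μL/v
Product of known-step factors = 6502.2
Overall factor = 2.40 μM / (0.0369 nM) = 65041
Step-3 factor = 65041 / 6502.2 = 10.003
v = 300 μL / 10.003 = 30.0 μL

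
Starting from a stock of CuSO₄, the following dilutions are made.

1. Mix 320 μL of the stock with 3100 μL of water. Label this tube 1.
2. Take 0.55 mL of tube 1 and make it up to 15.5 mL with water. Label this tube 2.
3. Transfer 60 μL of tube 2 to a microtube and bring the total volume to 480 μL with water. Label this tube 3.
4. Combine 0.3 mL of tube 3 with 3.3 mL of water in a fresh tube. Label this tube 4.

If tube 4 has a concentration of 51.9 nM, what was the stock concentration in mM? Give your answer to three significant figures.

Step 1: 320 μL + 3100 μL = 3420 μL total → factor 3420/320 = 10.688
Step 2: 0.55 mL brought to 15.5 mL → factor 15.5/0.55 = 28.182
Step 3: 60 μL brought to 480 μL → factor 480/60 = 8
Step 4: 0.3 mL + 3.3 mL = 3.6 mL total → factor 3.6/0.3 = 12
Overall dilution factor = 10.688 × 28.182 × 8 × 12 = 28915
Stock = 51.9 nM × 28915 = 1.501 × 10^6 nM = 1.50 mM

1.50 mM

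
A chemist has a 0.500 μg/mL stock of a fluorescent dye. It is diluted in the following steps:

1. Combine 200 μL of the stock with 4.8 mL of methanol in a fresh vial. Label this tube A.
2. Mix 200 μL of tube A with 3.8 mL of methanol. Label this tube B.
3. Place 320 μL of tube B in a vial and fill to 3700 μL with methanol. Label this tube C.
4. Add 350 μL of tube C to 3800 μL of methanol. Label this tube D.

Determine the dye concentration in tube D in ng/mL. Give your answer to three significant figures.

Step 1: 200 μL + 4.8 mL = 5000 μL total → factor 5000/200 = 25
Step 2: 200 μL + 3.8 mL = 4000 μL total → factor 4000/200 = 20
Step 3: 320 μL brought to 3700 μL → factor 3700/320 = 11.562
Step 4: 350 μL + 3800 μL = 4150 μL total → factor 4150/350 = 11.857
Overall dilution factor = 25 × 20 × 11.562 × 11.857 = 68549
Final = 0.500 μg/mL / 68549 = 7.294 × 10^-6 μg/mL = 0.00729 ng/mL

0.00729 ng/mL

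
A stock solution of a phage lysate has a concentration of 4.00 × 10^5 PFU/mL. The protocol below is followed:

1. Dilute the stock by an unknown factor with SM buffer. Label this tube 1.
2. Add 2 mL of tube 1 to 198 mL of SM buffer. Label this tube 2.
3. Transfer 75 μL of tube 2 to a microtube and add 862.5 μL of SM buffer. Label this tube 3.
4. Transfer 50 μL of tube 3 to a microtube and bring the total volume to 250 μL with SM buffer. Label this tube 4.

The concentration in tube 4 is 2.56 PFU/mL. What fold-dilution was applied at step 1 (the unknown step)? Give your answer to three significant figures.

Step 1: unknown factor x
Step 2: 2 mL + 198 mL = 200 mL total → factor 200/2 = 100
Step 3: 75 μL + 862.5 μL = 937.5 μL total → factor 937.5/75 = 12.5
Step 4: 50 μL brought to 250 μL → factor 250/50 = 5
Product of known-step factors = 6250
Overall factor = 4.00 × 10^5 PFU/mL / (2.56 PFU/mL) = 1.5625 × 10^5
x = 1.5625 × 10^5 / 6250 = 25.0

25.0-fold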